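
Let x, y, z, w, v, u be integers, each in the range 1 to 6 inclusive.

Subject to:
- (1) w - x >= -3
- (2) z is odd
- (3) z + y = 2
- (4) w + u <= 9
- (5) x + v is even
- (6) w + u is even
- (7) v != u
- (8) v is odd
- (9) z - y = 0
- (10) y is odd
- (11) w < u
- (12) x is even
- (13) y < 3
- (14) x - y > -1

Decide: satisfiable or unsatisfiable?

Unsatisfiable

Constraint 12 makes x even and constraint 8 makes v odd, so x + v must be odd. Constraint 5 says x + v is even — contradiction.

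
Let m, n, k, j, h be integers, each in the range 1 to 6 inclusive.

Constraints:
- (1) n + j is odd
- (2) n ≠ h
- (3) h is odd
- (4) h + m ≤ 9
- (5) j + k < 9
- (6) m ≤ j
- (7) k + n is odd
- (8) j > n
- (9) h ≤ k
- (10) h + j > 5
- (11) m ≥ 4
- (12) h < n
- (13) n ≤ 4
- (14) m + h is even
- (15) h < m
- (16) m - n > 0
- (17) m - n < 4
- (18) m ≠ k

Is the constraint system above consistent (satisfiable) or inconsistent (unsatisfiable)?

Satisfiable

Setting (m, n, k, j, h) = (5, 2, 3, 5, 1) satisfies everything: constraint 4: h + m = 6; constraint 5: j + k = 8, and the others follow.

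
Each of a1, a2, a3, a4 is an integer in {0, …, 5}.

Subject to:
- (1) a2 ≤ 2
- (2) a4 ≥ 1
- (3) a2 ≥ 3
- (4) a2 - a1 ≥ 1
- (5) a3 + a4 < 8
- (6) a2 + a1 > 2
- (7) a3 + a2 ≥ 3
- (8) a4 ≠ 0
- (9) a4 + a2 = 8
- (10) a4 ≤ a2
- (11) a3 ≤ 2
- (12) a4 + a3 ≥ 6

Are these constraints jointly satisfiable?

From constraints 1 and 10: a4 ≤ a2 ≤ 2. From constraint 11: a3 ≤ 2. Hence a4 + a3 ≤ 4. But constraint 12 requires a4 + a3 ≥ 6, and 6 > 4. Contradiction.

Unsatisfiable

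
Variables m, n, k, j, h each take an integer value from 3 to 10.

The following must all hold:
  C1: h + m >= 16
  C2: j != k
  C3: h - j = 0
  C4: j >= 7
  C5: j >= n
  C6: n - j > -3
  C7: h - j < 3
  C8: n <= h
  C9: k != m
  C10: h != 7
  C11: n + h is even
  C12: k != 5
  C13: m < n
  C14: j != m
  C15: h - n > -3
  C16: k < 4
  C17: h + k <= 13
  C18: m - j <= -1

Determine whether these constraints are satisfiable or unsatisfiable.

The assignment m = 6, n = 10, k = 3, j = 10, h = 10 works:
  constraint 1 holds since h + m = 16.
  constraint 3 holds since h - j = 0.
The rest check out directly.

Satisfiable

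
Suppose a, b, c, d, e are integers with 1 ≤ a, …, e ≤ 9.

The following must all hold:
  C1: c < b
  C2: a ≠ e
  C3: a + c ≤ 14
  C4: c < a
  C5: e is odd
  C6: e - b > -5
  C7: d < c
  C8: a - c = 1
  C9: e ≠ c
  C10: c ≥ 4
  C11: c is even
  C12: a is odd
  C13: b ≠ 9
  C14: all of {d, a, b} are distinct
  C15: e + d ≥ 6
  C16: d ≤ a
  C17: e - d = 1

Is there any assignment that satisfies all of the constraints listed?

Satisfiable

The assignment a = 7, b = 8, c = 6, d = 4, e = 5 works:
  constraint 3 holds since a + c = 13.
  constraint 6 holds since e - b = -3.
The rest check out directly.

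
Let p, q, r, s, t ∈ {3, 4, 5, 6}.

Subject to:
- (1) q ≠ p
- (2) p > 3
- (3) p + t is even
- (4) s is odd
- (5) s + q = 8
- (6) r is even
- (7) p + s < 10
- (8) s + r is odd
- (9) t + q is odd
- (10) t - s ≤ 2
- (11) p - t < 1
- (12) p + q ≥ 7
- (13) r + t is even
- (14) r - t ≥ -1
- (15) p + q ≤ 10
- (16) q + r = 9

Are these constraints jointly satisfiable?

Satisfiable

Setting (p, q, r, s, t) = (4, 5, 4, 3, 4) satisfies everything: constraint 5: s + q = 8; constraint 7: p + s = 7, and the others follow.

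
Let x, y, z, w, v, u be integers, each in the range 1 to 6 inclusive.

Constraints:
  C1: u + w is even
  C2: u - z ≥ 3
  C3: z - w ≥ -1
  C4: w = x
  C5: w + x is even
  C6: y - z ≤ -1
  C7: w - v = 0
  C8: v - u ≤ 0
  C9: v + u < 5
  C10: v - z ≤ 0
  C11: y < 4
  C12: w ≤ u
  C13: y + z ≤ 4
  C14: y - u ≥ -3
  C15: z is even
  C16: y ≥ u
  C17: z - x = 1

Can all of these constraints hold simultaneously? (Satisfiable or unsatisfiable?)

Unsatisfiable

Constraints 2, 6, and 14 give z − y ≥ 1, y − u ≥ -3, u − z ≥ 3.
Adding all 3 inequalities: the left sides telescope to 0, and the right sides sum to 1 + (-3) + 3 = 1. So 0 ≥ 1, which is false.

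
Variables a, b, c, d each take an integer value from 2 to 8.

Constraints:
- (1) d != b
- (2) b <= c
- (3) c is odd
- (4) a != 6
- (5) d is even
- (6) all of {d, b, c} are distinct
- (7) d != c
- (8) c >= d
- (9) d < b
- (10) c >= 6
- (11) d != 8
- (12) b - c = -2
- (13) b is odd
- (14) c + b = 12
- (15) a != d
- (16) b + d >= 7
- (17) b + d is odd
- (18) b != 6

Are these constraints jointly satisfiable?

Take a = 8, b = 5, c = 7, d = 2. Then constraint 12: b - c = -2; constraint 14: c + b = 12; constraint 16: b + d = 7, and every other listed constraint is also met.

Satisfiable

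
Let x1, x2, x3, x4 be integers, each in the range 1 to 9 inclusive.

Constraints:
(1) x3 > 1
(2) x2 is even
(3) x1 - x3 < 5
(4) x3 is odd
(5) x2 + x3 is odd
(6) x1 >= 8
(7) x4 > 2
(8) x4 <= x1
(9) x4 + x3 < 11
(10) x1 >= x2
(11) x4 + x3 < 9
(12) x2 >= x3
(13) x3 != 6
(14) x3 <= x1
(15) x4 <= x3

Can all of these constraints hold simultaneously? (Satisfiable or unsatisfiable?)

Satisfiable

Take x1 = 8, x2 = 8, x3 = 5, x4 = 3. Then constraint 3: x1 - x3 = 3; constraint 9: x4 + x3 = 8; constraint 11: x4 + x3 = 8, and every other listed constraint is also met.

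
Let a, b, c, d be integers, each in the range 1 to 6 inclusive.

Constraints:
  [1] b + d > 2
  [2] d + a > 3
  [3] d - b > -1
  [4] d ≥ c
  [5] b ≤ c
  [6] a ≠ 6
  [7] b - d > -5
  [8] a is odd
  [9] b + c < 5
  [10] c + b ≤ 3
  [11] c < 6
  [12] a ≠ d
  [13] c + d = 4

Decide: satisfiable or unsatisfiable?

Satisfiable

One satisfying assignment is a = 1, b = 1, c = 1, d = 3.
For the less obvious constraints — constraint 1: b + d = 4; constraint 2: d + a = 4 — and the others hold by inspection.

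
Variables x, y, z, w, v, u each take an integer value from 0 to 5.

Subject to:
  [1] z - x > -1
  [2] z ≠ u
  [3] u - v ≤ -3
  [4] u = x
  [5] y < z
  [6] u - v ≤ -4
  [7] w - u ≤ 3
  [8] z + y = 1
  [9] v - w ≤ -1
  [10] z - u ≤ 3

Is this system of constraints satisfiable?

Constraints 3, 7, and 9 give v − u ≥ 3, u − w ≥ -3, w − v ≥ 1.
Adding all 3 inequalities: the left sides telescope to 0, and the right sides sum to 3 + (-3) + 1 = 1. So 0 ≥ 1, which is false.

Unsatisfiable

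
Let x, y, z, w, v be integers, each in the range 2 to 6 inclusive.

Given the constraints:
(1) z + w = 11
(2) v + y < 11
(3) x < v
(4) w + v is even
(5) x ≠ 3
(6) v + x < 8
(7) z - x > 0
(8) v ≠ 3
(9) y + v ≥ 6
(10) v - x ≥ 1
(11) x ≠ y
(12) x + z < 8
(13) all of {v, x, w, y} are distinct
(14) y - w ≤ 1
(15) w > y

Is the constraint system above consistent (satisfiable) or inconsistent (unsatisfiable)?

Satisfiable

Take x = 2, y = 5, z = 5, w = 6, v = 4. Then constraint 1: z + w = 11; constraint 2: v + y = 9, and every other listed constraint is also met.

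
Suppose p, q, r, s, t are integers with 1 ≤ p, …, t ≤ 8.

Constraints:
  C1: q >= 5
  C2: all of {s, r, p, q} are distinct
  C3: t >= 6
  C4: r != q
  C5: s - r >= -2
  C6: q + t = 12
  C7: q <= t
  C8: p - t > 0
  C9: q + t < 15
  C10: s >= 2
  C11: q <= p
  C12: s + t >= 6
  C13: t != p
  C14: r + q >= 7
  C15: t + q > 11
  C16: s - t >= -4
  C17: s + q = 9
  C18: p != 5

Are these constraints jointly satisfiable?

Satisfiable

Setting (p, q, r, s, t) = (8, 6, 4, 3, 6) satisfies everything: constraint 5: s - r = -1; constraint 6: q + t = 12, and the others follow.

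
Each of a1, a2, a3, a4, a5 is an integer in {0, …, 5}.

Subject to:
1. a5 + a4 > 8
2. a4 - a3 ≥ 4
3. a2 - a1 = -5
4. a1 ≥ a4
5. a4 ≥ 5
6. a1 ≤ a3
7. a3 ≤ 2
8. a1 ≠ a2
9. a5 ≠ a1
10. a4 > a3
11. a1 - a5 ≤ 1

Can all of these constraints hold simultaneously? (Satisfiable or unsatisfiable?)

Unsatisfiable

From constraints 4 and 5: a1 ≥ a4 and a4 ≥ 5, so a1 ≥ 5. From constraints 6 and 7: a1 ≤ a3 and a3 ≤ 2, so a1 ≤ 2. But 2 < 5, so no value of a1 works.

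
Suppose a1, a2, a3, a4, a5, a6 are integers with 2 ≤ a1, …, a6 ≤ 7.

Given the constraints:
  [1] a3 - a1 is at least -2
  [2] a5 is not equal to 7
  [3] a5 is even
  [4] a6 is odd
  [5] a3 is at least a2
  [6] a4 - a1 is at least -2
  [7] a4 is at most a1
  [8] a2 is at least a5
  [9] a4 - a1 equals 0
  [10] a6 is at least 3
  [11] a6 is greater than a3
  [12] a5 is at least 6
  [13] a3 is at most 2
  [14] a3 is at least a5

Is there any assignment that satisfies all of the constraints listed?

From constraints 8 and 12: a2 ≥ a5 and a5 ≥ 6, so a2 ≥ 6. From constraints 5 and 13: a2 ≤ a3 and a3 ≤ 2, so a2 ≤ 2. But 2 < 6, so no value of a2 works.

Unsatisfiable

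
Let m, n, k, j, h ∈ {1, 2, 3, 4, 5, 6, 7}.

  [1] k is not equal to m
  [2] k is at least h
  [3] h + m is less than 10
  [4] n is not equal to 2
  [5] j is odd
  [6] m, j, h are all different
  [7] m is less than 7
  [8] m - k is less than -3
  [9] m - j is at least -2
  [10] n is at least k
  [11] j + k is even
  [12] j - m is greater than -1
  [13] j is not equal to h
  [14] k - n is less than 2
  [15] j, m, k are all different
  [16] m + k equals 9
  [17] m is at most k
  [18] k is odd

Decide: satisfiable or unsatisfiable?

Satisfiable

One satisfying assignment is m = 2, n = 7, k = 7, j = 3, h = 6.
For the less obvious constraints — constraint 3: h + m = 8; constraint 8: m - k = -5; constraint 9: m - j = -1 — and the others hold by inspection.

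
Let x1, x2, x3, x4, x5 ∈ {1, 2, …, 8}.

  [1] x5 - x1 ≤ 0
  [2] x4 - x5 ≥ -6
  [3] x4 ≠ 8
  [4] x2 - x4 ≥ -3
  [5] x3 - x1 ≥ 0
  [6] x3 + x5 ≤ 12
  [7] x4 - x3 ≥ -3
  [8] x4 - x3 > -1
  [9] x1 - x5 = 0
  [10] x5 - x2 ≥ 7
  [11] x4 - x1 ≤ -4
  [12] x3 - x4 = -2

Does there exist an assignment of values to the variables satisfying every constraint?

Unsatisfiable

Constraints 1, 4, 5, 7, and 10 give x2 − x4 ≥ -3, x4 − x3 ≥ -3, x3 − x1 ≥ 0, x1 − x5 ≥ 0, x5 − x2 ≥ 7.
Adding all 5 inequalities: the left sides telescope to 0, and the right sides sum to (-3) + (-3) + 0 + 0 + 7 = 1. So 0 ≥ 1, which is false.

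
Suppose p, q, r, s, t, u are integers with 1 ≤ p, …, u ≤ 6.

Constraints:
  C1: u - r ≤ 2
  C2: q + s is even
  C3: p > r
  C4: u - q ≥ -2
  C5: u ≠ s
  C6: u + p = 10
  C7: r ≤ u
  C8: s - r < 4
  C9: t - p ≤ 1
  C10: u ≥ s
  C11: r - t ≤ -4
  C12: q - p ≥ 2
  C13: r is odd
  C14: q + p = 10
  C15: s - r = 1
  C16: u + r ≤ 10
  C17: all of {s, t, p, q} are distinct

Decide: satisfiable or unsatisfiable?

Constraints 1, 4, 9, 11, and 12 give q − p ≥ 2, p − t ≥ -1, t − r ≥ 4, r − u ≥ -2, u − q ≥ -2.
Adding all 5 inequalities: the left sides telescope to 0, and the right sides sum to 2 + (-1) + 4 + (-2) + (-2) = 1. So 0 ≥ 1, which is false.

Unsatisfiable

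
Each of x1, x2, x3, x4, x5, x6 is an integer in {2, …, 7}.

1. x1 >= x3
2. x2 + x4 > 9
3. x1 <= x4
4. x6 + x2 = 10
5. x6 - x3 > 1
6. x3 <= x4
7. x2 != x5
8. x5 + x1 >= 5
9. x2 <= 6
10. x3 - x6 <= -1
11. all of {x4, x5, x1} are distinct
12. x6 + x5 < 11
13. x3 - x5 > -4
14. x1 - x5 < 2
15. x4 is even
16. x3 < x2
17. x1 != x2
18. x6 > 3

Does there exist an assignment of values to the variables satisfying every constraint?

Try x1 = 2, x2 = 5, x3 = 2, x4 = 6, x5 = 3, x6 = 5.
Check constraint 2: x2 + x4 = 11; constraint 4: x6 + x2 = 10. The remaining constraints are straightforward to verify.

Satisfiable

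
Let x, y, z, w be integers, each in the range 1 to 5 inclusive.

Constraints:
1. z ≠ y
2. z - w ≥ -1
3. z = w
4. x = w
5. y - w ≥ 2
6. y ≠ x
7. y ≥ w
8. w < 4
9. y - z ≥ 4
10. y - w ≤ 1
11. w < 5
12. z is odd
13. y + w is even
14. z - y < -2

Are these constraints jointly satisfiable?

Constraints 2, 9, and 10 give z − w ≥ -1, w − y ≥ -1, y − z ≥ 4.
Adding all 3 inequalities: the left sides telescope to 0, and the right sides sum to (-1) + (-1) + 4 = 2. So 0 ≥ 2, which is false.

Unsatisfiable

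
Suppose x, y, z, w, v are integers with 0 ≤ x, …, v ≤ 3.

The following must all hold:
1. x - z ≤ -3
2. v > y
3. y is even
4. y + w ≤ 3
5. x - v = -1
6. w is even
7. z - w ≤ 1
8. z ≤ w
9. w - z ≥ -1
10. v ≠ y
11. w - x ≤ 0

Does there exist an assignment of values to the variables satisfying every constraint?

Constraints 1, 9, and 11 give x − w ≥ 0, w − z ≥ -1, z − x ≥ 3.
Adding all 3 inequalities: the left sides telescope to 0, and the right sides sum to 0 + (-1) + 3 = 2. So 0 ≥ 2, which is false.

Unsatisfiable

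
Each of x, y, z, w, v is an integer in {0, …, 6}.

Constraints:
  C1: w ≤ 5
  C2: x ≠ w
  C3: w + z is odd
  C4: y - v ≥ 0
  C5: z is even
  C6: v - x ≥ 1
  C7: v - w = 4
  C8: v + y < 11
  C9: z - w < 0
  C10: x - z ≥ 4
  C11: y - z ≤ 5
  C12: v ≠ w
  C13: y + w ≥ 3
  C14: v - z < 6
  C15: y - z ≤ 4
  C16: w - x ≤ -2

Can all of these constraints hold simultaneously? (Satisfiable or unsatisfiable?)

Unsatisfiable

Constraints 4, 6, 10, and 15 give y − v ≥ 0, v − x ≥ 1, x − z ≥ 4, z − y ≥ -4.
Adding all 4 inequalities: the left sides telescope to 0, and the right sides sum to 0 + 1 + 4 + (-4) = 1. So 0 ≥ 1, which is false.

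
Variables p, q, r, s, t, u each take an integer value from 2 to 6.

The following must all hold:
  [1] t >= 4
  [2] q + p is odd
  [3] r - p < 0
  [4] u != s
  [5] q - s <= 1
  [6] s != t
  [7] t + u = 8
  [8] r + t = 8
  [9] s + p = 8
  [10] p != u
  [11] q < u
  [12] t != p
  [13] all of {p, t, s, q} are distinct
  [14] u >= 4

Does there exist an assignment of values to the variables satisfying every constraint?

Satisfiable

Setting (p, q, r, s, t, u) = (5, 2, 4, 3, 4, 4) satisfies everything: constraint 3: r - p = -1; constraint 5: q - s = -1, and the others follow.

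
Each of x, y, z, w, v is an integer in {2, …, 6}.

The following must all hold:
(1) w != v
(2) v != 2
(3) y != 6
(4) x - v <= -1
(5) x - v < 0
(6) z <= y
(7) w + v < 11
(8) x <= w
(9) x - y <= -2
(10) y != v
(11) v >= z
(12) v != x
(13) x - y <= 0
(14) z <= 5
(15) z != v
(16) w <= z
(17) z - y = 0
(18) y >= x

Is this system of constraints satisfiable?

Satisfiable

Try x = 2, y = 4, z = 4, w = 3, v = 5.
Check constraint 4: x - v = -3; constraint 5: x - v = -3; constraint 7: w + v = 8. The remaining constraints are straightforward to verify.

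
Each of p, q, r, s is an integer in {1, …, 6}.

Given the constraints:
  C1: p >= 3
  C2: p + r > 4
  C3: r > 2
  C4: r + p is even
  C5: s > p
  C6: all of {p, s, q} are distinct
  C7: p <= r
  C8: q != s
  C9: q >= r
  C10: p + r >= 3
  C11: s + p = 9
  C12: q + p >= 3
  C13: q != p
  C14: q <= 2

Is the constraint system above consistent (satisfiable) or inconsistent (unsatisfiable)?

From constraints 1 and 7: r ≥ p and p ≥ 3, so r ≥ 3. From constraints 9 and 14: r ≤ q and q ≤ 2, so r ≤ 2. But 2 < 3, so no value of r works.

Unsatisfiable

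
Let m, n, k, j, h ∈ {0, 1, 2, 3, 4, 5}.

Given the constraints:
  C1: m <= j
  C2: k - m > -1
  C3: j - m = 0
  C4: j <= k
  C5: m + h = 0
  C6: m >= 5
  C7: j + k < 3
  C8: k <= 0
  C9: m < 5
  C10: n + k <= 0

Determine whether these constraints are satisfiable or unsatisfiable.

From constraints 1 and 6: j ≥ m and m ≥ 5, so j ≥ 5. From constraints 4 and 8: j ≤ k and k ≤ 0, so j ≤ 0. But 0 < 5, so no value of j works.

Unsatisfiable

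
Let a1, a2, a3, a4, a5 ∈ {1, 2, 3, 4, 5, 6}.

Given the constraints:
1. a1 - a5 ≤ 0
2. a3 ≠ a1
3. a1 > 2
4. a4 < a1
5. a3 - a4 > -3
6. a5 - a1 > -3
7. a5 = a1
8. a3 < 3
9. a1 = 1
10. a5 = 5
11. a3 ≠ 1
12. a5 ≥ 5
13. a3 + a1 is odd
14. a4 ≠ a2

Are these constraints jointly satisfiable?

Unsatisfiable

Constraint 10 fixes a5 = 5 and constraint 9 fixes a1 = 1, but constraint 7 requires a5 = a1. Since 5 ≠ 1, contradiction.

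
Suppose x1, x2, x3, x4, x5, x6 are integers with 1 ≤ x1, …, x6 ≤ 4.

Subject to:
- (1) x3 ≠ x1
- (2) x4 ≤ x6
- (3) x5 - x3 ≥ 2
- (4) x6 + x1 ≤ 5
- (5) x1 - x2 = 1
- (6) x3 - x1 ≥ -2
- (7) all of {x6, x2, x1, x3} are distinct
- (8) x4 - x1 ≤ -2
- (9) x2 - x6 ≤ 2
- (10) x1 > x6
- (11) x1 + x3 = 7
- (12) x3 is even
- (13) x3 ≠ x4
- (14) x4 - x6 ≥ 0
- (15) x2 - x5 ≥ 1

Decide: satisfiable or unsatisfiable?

Constraints 3, 6, 8, 9, 14, and 15 give x5 − x3 ≥ 2, x3 − x1 ≥ -2, x1 − x4 ≥ 2, x4 − x6 ≥ 0, x6 − x2 ≥ -2, x2 − x5 ≥ 1.
Adding all 6 inequalities: the left sides telescope to 0, and the right sides sum to 2 + (-2) + 2 + 0 + (-2) + 1 = 1. So 0 ≥ 1, which is false.

Unsatisfiable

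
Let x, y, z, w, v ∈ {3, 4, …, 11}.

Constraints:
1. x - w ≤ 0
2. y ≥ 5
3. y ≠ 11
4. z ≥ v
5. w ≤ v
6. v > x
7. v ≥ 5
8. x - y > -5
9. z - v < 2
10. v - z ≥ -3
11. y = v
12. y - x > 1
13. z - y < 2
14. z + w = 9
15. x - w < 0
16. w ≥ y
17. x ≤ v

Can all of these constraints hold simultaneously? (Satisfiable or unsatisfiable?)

Unsatisfiable

From constraints 4 and 7: z ≥ v ≥ 5. From constraints 2 and 16: w ≥ y ≥ 5. Hence z + w ≥ 10. But constraint 14 requires z + w = 9, and 9 < 10. Contradiction.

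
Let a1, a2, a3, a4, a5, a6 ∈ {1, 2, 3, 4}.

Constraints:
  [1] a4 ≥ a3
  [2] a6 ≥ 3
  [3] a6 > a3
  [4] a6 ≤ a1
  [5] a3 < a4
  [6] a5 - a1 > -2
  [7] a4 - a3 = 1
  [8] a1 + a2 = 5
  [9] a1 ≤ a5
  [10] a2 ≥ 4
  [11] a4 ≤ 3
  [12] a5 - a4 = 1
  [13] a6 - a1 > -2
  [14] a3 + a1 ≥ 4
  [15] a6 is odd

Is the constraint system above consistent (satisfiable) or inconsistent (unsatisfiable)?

Unsatisfiable

From constraints 2 and 4: a1 ≥ a6 ≥ 3. From constraint 10: a2 ≥ 4. Hence a1 + a2 ≥ 7. But constraint 8 requires a1 + a2 = 5, and 5 < 7. Contradiction.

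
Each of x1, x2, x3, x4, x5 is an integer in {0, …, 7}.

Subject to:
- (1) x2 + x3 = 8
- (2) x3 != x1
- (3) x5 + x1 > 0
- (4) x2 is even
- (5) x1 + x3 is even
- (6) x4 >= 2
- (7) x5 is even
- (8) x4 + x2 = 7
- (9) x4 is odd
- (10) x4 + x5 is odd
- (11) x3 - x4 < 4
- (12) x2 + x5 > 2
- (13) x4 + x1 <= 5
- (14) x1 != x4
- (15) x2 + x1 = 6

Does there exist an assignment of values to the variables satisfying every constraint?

Satisfiable

The assignment x1 = 2, x2 = 4, x3 = 4, x4 = 3, x5 = 0 works:
  constraint 1 holds since x2 + x3 = 8.
  constraint 3 holds since x5 + x1 = 2.
  constraint 8 holds since x4 + x2 = 7.
The rest check out directly.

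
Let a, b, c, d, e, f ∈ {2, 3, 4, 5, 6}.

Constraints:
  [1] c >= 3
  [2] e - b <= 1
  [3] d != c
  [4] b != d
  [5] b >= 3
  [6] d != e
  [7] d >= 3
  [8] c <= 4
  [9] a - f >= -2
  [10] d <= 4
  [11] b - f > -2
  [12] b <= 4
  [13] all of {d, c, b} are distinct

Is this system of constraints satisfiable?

Unsatisfiable

Constraints 1, 5, 7, 8, 10, and 12 confine each of d, c, b to the 2 values {3, 4}.
Constraint 13 requires all 3 of them to be distinct, but only 2 values are available — impossible by the pigeonhole principle.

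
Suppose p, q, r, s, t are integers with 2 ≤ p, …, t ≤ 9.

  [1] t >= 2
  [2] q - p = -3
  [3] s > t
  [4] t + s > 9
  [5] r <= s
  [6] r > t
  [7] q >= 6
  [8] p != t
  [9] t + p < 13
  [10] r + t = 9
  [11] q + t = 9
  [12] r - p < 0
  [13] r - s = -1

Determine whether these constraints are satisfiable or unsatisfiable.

Satisfiable

Setting (p, q, r, s, t) = (9, 6, 6, 7, 3) satisfies everything: constraint 2: q - p = -3; constraint 4: t + s = 10, and the others follow.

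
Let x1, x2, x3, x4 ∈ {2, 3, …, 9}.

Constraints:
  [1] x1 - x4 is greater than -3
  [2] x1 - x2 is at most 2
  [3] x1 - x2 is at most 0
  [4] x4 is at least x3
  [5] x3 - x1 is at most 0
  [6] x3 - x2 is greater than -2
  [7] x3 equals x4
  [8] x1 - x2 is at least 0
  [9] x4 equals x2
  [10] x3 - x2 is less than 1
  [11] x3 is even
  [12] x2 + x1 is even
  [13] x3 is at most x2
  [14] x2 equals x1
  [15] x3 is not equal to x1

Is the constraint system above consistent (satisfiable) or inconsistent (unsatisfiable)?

Unsatisfiable

From constraints 7, 9, and 14, x3 = x4 = x2 = x1, so x3 = x1. But constraint 15 says x3 ≠ x1. Contradiction.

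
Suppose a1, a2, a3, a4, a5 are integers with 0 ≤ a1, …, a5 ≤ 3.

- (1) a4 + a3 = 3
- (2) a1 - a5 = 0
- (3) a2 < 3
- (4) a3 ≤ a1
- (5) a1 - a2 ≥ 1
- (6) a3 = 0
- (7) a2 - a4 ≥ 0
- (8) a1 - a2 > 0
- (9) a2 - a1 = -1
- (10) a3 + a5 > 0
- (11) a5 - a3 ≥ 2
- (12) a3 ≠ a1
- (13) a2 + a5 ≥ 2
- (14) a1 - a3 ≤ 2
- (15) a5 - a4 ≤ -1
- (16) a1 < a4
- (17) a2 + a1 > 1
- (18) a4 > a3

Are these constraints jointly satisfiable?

Constraints 5, 7, 11, 14, and 15 give a3 − a1 ≥ -2, a1 − a2 ≥ 1, a2 − a4 ≥ 0, a4 − a5 ≥ 1, a5 − a3 ≥ 2.
Adding all 5 inequalities: the left sides telescope to 0, and the right sides sum to (-2) + 1 + 0 + 1 + 2 = 2. So 0 ≥ 2, which is false.

Unsatisfiable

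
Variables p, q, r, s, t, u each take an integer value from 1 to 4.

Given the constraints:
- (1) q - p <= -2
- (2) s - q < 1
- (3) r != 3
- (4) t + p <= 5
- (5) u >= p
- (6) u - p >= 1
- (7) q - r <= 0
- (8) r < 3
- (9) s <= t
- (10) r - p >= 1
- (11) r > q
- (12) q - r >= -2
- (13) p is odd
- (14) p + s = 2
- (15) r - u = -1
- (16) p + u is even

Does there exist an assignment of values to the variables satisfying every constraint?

Constraints 1, 10, and 12 give r − p ≥ 1, p − q ≥ 2, q − r ≥ -2.
Adding all 3 inequalities: the left sides telescope to 0, and the right sides sum to 1 + 2 + (-2) = 1. So 0 ≥ 1, which is false.

Unsatisfiable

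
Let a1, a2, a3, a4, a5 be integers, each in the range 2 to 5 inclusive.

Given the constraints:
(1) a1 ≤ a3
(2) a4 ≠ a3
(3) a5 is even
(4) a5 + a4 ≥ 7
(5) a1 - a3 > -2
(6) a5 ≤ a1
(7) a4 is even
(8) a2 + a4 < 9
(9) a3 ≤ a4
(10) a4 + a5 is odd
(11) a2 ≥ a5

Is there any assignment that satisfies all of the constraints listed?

Unsatisfiable

Constraint 7 makes a4 even and constraint 3 makes a5 even, so a4 + a5 must be even. Constraint 10 says a4 + a5 is odd — contradiction.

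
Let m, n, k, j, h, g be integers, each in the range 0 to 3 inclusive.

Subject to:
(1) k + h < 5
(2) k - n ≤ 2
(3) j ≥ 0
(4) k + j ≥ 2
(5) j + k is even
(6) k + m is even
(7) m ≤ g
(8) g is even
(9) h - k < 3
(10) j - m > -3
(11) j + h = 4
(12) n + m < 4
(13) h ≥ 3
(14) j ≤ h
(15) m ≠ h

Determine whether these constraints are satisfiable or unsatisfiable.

One satisfying assignment is m = 1, n = 0, k = 1, j = 1, h = 3, g = 2.
For the less obvious constraints — constraint 1: k + h = 4; constraint 2: k - n = 1 — and the others hold by inspection.

Satisfiable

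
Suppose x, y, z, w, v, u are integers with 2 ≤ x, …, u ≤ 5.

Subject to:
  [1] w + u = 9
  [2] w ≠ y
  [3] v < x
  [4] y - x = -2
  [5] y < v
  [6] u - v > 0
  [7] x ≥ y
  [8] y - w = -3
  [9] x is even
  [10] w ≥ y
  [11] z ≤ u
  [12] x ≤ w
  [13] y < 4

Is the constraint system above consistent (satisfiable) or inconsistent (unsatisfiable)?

Satisfiable

Setting (x, y, z, w, v, u) = (4, 2, 3, 5, 3, 4) satisfies everything: constraint 1: w + u = 9; constraint 4: y - x = -2, and the others follow.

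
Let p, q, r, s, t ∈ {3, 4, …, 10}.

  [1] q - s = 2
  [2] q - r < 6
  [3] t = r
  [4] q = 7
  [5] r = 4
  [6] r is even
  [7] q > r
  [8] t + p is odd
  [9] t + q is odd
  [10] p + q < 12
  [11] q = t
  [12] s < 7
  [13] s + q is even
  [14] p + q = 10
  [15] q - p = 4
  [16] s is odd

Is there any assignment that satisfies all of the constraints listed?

Constraint 4 fixes q = 7 and constraint 5 fixes r = 4. Constraints 3 and 11 give q = t = r, so q = r. But 7 ≠ 4 — contradiction.

Unsatisfiable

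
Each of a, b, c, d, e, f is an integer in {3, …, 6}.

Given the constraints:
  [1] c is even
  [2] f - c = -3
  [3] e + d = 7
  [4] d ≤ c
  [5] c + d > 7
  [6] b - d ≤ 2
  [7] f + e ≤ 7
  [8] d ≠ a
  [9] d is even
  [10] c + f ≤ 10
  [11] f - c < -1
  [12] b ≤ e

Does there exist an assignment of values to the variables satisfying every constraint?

Satisfiable

Try a = 6, b = 3, c = 6, d = 4, e = 3, f = 3.
Check constraint 2: f - c = -3; constraint 3: e + d = 7; constraint 5: c + d = 10. The remaining constraints are straightforward to verify.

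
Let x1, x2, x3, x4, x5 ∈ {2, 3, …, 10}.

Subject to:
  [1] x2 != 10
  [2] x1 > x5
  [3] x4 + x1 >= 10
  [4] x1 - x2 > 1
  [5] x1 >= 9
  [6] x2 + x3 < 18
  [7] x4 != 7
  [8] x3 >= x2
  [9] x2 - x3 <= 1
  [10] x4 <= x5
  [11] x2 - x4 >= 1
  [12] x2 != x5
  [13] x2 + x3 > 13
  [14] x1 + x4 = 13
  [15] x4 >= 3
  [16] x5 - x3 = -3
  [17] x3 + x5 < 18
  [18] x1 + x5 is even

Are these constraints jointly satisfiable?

Try x1 = 10, x2 = 7, x3 = 9, x4 = 3, x5 = 6.
Check constraint 3: x4 + x1 = 13; constraint 4: x1 - x2 = 3. The remaining constraints are straightforward to verify.

Satisfiable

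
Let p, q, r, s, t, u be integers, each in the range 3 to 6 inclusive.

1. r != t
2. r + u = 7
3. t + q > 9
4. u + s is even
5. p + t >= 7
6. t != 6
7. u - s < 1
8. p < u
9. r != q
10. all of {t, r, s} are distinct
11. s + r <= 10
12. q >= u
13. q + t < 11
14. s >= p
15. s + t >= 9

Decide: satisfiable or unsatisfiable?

Take p = 3, q = 6, r = 3, s = 6, t = 4, u = 4. Then constraint 2: r + u = 7; constraint 3: t + q = 10; constraint 5: p + t = 7, and every other listed constraint is also met.

Satisfiable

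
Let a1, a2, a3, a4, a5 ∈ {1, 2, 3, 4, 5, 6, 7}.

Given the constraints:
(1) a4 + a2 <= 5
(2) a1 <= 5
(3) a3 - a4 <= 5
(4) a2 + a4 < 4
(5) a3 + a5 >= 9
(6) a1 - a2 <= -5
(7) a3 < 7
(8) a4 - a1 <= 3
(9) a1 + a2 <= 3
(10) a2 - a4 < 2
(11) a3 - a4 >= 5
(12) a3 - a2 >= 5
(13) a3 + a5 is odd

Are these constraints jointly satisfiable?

Constraints 3, 6, 8, and 12 give a2 − a1 ≥ 5, a1 − a4 ≥ -3, a4 − a3 ≥ -5, a3 − a2 ≥ 5.
Adding all 4 inequalities: the left sides telescope to 0, and the right sides sum to 5 + (-3) + (-5) + 5 = 2. So 0 ≥ 2, which is false.

Unsatisfiable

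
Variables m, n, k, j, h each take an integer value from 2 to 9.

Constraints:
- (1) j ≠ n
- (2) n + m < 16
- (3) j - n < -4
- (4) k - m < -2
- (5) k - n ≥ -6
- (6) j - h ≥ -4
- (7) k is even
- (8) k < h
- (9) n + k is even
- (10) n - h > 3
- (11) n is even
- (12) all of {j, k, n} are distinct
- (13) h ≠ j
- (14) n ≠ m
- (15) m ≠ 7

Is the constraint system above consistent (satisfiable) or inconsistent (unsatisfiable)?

Setting (m, n, k, j, h) = (6, 8, 2, 3, 4) satisfies everything: constraint 2: n + m = 14; constraint 3: j - n = -5; constraint 4: k - m = -4, and the others follow.

Satisfiable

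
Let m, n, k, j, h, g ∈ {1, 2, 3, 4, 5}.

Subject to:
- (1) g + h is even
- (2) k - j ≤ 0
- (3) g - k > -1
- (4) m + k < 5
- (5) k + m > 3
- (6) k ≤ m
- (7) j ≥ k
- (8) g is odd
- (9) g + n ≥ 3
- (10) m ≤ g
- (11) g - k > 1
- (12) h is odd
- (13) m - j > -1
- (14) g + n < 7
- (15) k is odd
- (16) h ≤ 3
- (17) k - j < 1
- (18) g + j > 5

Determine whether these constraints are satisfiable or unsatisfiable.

The assignment m = 3, n = 2, k = 1, j = 3, h = 1, g = 3 works:
  constraint 2 holds since k - j = -2.
  constraint 3 holds since g - k = 2.
The rest check out directly.

Satisfiable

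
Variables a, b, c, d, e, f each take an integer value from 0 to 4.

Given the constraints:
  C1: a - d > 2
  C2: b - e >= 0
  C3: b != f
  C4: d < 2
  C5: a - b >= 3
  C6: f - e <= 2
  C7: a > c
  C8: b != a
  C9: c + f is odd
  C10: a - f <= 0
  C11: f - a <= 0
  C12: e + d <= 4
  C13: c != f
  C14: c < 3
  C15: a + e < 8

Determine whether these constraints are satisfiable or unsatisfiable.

Unsatisfiable

Constraints 2, 5, 6, and 10 give f − a ≥ 0, a − b ≥ 3, b − e ≥ 0, e − f ≥ -2.
Adding all 4 inequalities: the left sides telescope to 0, and the right sides sum to 0 + 3 + 0 + (-2) = 1. So 0 ≥ 1, which is false.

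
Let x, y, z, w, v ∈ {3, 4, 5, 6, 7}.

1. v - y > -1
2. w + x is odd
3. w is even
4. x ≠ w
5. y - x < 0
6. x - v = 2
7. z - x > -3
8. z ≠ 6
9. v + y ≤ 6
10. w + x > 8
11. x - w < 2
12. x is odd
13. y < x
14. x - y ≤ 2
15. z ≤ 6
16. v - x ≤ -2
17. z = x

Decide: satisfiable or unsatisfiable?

One satisfying assignment is x = 5, y = 3, z = 5, w = 6, v = 3.
For the less obvious constraints — constraint 1: v - y = 0; constraint 5: y - x = -2 — and the others hold by inspection.

Satisfiable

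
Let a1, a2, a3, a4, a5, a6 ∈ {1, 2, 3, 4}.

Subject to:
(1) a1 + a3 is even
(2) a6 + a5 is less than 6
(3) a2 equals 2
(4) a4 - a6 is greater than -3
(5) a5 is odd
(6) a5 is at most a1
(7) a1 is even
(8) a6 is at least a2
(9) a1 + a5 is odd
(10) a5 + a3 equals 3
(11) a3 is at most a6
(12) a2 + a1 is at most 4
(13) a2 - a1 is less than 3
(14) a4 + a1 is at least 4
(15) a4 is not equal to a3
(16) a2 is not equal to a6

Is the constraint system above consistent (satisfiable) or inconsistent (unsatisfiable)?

Satisfiable

Take a1 = 2, a2 = 2, a3 = 2, a4 = 4, a5 = 1, a6 = 4. Then constraint 2: a6 + a5 = 5; constraint 4: a4 - a6 = 0, and every other listed constraint is also met.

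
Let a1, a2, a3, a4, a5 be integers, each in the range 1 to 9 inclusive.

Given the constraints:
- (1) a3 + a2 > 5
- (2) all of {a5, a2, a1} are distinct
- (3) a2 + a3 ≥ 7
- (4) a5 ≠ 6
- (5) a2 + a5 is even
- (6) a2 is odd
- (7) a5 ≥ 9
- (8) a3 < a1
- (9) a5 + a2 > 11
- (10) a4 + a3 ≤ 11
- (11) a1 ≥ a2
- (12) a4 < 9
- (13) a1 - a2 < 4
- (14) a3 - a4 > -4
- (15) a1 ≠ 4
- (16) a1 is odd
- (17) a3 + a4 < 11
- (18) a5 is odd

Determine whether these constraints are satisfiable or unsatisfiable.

Try a1 = 7, a2 = 5, a3 = 3, a4 = 5, a5 = 9.
Check constraint 1: a3 + a2 = 8; constraint 3: a2 + a3 = 8. The remaining constraints are straightforward to verify.

Satisfiable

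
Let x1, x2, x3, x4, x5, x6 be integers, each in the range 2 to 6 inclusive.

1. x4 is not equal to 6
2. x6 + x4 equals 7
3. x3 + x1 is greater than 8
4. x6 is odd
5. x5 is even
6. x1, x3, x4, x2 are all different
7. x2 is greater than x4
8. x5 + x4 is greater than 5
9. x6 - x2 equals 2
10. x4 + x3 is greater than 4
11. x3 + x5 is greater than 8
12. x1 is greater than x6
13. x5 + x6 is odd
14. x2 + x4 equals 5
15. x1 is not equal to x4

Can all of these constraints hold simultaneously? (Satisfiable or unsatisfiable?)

Satisfiable

Try x1 = 6, x2 = 3, x3 = 4, x4 = 2, x5 = 6, x6 = 5.
Check constraint 2: x6 + x4 = 7; constraint 3: x3 + x1 = 10; constraint 8: x5 + x4 = 8. The remaining constraints are straightforward to verify.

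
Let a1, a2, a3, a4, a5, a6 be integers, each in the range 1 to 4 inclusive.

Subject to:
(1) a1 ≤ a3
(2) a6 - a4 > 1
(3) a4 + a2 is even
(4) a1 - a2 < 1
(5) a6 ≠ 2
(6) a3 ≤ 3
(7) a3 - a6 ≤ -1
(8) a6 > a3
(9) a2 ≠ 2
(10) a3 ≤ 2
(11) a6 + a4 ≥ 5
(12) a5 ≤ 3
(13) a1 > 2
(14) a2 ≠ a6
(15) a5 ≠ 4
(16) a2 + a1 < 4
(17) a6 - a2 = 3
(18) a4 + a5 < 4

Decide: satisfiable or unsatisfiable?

Unsatisfiable

From constraint 13: a1 ≥ 3. From constraints 1 and 10: a1 ≤ a3 and a3 ≤ 2, so a1 ≤ 2. But 2 < 3, so no value of a1 works.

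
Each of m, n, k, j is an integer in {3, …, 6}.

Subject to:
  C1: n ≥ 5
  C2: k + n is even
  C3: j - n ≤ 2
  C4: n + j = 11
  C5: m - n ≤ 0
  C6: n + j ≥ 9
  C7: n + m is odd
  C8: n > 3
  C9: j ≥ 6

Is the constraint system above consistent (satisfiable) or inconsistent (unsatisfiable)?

Take m = 4, n = 5, k = 5, j = 6. Then constraint 3: j - n = 1; constraint 4: n + j = 11; constraint 5: m - n = -1, and every other listed constraint is also met.

Satisfiable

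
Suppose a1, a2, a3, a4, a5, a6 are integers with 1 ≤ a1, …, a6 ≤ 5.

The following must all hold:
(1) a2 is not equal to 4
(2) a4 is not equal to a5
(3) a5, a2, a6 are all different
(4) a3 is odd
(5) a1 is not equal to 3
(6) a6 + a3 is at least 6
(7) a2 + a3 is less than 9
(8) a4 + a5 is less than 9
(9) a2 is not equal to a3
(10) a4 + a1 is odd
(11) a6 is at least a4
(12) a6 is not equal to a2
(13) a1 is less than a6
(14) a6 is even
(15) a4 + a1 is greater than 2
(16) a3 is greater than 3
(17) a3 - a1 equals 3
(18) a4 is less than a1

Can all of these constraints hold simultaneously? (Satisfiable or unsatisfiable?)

Satisfiable

The assignment a1 = 2, a2 = 1, a3 = 5, a4 = 1, a5 = 5, a6 = 4 works:
  constraint 6 holds since a6 + a3 = 9.
  constraint 7 holds since a2 + a3 = 6.
The rest check out directly.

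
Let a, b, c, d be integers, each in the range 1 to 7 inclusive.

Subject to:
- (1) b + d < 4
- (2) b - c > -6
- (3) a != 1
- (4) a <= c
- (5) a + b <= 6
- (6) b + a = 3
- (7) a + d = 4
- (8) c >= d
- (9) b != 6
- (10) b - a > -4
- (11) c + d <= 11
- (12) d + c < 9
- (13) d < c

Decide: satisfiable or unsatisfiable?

Satisfiable

Take a = 2, b = 1, c = 6, d = 2. Then constraint 1: b + d = 3; constraint 2: b - c = -5, and every other listed constraint is also met.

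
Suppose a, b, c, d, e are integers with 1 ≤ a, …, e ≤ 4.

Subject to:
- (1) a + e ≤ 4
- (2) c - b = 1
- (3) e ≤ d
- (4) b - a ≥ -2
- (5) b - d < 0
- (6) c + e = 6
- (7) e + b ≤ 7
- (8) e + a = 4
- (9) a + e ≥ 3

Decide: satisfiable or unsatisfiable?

Satisfiable

One satisfying assignment is a = 1, b = 2, c = 3, d = 3, e = 3.
For the less obvious constraints — constraint 1: a + e = 4; constraint 2: c - b = 1 — and the others hold by inspection.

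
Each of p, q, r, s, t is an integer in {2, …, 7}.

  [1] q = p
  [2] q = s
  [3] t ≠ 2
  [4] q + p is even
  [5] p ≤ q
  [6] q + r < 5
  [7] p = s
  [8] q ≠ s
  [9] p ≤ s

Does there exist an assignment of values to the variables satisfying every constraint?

From constraints 1 and 7, q = p = s, so q = s. But constraint 8 says q ≠ s. Contradiction.

Unsatisfiable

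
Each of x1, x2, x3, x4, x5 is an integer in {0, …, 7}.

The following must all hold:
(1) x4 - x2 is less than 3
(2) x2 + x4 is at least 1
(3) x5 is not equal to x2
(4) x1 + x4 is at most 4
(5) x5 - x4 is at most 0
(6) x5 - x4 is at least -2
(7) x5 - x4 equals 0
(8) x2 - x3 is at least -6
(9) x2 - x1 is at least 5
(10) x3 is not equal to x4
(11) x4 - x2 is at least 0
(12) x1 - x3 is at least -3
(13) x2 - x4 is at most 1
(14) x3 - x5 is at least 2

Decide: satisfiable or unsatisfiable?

Unsatisfiable

Constraints 6, 9, 12, 13, and 14 give x3 − x5 ≥ 2, x5 − x4 ≥ -2, x4 − x2 ≥ -1, x2 − x1 ≥ 5, x1 − x3 ≥ -3.
Adding all 5 inequalities: the left sides telescope to 0, and the right sides sum to 2 + (-2) + (-1) + 5 + (-3) = 1. So 0 ≥ 1, which is false.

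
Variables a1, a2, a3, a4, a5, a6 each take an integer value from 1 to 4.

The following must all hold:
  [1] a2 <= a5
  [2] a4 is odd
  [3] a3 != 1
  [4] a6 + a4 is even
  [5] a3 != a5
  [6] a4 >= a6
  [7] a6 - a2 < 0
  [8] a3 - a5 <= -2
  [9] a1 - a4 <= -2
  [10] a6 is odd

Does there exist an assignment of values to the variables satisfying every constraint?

Satisfiable

The assignment a1 = 1, a2 = 2, a3 = 2, a4 = 3, a5 = 4, a6 = 1 works:
  constraint 7 holds since a6 - a2 = -1.
  constraint 8 holds since a3 - a5 = -2.
  constraint 9 holds since a1 - a4 = -2.
The rest check out directly.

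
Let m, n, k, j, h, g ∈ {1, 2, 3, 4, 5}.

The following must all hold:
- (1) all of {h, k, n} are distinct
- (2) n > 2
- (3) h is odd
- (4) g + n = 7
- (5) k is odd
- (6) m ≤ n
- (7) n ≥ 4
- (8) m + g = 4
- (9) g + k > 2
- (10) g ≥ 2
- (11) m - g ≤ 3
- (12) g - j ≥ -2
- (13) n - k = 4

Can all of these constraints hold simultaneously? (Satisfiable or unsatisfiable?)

Satisfiable

The assignment m = 2, n = 5, k = 1, j = 2, h = 3, g = 2 works:
  constraint 4 holds since g + n = 7.
  constraint 8 holds since m + g = 4.
  constraint 9 holds since g + k = 3.
The rest check out directly.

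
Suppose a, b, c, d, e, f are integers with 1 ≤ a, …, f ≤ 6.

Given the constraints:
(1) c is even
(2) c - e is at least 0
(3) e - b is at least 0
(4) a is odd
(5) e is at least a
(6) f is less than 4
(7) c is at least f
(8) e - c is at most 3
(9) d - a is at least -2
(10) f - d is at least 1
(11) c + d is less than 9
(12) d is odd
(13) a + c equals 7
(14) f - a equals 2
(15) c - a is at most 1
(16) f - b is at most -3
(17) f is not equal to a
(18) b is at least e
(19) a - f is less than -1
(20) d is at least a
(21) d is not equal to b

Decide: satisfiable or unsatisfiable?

Constraints 2, 3, 9, 10, 15, and 16 give c − e ≥ 0, e − b ≥ 0, b − f ≥ 3, f − d ≥ 1, d − a ≥ -2, a − c ≥ -1.
Adding all 6 inequalities: the left sides telescope to 0, and the right sides sum to 0 + 0 + 3 + 1 + (-2) + (-1) = 1. So 0 ≥ 1, which is false.

Unsatisfiable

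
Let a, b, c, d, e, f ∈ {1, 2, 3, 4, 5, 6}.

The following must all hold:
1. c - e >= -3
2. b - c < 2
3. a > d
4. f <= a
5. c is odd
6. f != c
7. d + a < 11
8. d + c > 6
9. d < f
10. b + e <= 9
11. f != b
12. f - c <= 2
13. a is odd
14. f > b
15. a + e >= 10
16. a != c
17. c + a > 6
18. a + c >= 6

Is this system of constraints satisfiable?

Satisfiable

Try a = 5, b = 3, c = 3, d = 4, e = 5, f = 5.
Check constraint 1: c - e = -2; constraint 2: b - c = 0; constraint 7: d + a = 9. The remaining constraints are straightforward to verify.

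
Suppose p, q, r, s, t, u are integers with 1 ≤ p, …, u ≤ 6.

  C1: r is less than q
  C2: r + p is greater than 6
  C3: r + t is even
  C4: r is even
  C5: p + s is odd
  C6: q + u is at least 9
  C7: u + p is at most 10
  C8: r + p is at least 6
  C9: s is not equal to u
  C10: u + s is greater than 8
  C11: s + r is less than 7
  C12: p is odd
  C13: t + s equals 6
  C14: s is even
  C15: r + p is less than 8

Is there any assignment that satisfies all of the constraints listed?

Try p = 5, q = 6, r = 2, s = 4, t = 2, u = 5.
Check constraint 2: r + p = 7; constraint 6: q + u = 11. The remaining constraints are straightforward to verify.

Satisfiable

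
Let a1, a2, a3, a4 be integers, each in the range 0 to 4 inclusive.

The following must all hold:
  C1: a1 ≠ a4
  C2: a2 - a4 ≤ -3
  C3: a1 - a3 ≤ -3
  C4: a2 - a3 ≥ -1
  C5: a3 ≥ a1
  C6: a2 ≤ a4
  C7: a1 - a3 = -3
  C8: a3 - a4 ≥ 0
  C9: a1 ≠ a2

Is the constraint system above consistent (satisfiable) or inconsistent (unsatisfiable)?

Unsatisfiable

Constraints 2, 4, and 8 give a3 − a4 ≥ 0, a4 − a2 ≥ 3, a2 − a3 ≥ -1.
Adding all 3 inequalities: the left sides telescope to 0, and the right sides sum to 0 + 3 + (-1) = 2. So 0 ≥ 2, which is false.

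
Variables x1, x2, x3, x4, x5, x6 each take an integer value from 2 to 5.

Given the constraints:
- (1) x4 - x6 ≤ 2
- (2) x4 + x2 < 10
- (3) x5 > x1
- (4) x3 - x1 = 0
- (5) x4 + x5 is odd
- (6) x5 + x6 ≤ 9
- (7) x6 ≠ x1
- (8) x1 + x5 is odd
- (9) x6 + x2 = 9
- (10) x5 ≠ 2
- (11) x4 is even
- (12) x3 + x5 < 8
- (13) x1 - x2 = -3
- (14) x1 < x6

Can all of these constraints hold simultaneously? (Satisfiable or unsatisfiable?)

Setting (x1, x2, x3, x4, x5, x6) = (2, 5, 2, 4, 5, 4) satisfies everything: constraint 1: x4 - x6 = 0; constraint 2: x4 + x2 = 9; constraint 4: x3 - x1 = 0, and the others follow.

Satisfiable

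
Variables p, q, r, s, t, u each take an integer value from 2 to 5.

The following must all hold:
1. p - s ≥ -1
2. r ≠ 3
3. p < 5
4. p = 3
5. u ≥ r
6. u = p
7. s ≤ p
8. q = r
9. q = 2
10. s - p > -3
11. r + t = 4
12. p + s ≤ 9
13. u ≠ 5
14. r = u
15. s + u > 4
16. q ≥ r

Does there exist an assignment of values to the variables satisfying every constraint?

Unsatisfiable

Constraint 9 fixes q = 2 and constraint 4 fixes p = 3. Constraints 6, 8, and 14 give q = r = u = p, so q = p. But 2 ≠ 3 — contradiction.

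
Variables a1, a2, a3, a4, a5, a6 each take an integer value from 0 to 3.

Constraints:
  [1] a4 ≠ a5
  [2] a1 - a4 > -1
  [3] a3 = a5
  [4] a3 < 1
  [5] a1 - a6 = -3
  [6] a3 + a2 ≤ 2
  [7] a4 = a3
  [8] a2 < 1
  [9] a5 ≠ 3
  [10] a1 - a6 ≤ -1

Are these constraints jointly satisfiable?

Unsatisfiable

From constraints 3 and 7, a4 = a3 = a5, so a4 = a5. But constraint 1 says a4 ≠ a5. Contradiction.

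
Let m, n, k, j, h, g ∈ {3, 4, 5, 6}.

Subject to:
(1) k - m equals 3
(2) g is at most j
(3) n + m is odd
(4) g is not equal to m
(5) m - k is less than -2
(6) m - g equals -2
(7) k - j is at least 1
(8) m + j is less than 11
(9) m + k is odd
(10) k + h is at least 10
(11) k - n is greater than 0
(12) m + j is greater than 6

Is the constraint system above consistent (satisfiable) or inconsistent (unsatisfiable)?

Take m = 3, n = 4, k = 6, j = 5, h = 5, g = 5. Then constraint 1: k - m = 3; constraint 5: m - k = -3; constraint 6: m - g = -2, and every other listed constraint is also met.

Satisfiable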